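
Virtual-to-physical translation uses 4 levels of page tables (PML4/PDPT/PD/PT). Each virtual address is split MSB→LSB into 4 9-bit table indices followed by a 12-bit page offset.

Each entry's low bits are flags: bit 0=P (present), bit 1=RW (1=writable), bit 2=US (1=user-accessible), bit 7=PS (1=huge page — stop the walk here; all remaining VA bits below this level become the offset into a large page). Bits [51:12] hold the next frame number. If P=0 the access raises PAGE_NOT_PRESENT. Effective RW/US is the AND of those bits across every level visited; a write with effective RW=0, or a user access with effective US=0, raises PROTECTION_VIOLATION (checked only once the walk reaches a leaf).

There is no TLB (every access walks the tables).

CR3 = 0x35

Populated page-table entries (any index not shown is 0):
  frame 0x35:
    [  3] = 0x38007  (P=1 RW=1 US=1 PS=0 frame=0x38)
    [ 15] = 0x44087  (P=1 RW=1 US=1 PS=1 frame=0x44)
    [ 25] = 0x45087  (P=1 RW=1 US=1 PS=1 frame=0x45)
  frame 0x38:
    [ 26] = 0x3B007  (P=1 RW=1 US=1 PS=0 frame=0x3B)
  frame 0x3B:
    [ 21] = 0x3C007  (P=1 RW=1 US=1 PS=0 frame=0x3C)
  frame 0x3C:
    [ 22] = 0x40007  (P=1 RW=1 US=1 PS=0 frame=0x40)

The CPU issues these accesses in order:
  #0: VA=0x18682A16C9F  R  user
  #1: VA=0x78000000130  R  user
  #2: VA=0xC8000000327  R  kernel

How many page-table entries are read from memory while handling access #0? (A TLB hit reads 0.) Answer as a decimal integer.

Trace:
#0 VA=0x18682A16C9F (r,user):
  L0: frame=0x35 idx=3 entry=0x38007 [P=1 RW=1 US=1 PS=0]
  L1: frame=0x38 idx=26 entry=0x3B007 [P=1 RW=1 US=1 PS=0]
  L2: frame=0x3B idx=21 entry=0x3C007 [P=1 RW=1 US=1 PS=0]
  L3: frame=0x3C idx=22 entry=0x40007 [P=1 RW=1 US=1 PS=0]
  ⇒ phys 0x40C9F  [4 reads]
#1 VA=0x78000000130 (r,user):
  L0: frame=0x35 idx=15 entry=0x44087 [P=1 RW=1 US=1 PS=1]
  ⇒ phys 0x44130 (huge @L0)  [1 reads]
#2 VA=0xC8000000327 (r,kernel):
  L0: frame=0x35 idx=25 entry=0x45087 [P=1 RW=1 US=1 PS=1]
  ⇒ phys 0x45327 (huge @L0)  [1 reads]

Entries read for #0: 4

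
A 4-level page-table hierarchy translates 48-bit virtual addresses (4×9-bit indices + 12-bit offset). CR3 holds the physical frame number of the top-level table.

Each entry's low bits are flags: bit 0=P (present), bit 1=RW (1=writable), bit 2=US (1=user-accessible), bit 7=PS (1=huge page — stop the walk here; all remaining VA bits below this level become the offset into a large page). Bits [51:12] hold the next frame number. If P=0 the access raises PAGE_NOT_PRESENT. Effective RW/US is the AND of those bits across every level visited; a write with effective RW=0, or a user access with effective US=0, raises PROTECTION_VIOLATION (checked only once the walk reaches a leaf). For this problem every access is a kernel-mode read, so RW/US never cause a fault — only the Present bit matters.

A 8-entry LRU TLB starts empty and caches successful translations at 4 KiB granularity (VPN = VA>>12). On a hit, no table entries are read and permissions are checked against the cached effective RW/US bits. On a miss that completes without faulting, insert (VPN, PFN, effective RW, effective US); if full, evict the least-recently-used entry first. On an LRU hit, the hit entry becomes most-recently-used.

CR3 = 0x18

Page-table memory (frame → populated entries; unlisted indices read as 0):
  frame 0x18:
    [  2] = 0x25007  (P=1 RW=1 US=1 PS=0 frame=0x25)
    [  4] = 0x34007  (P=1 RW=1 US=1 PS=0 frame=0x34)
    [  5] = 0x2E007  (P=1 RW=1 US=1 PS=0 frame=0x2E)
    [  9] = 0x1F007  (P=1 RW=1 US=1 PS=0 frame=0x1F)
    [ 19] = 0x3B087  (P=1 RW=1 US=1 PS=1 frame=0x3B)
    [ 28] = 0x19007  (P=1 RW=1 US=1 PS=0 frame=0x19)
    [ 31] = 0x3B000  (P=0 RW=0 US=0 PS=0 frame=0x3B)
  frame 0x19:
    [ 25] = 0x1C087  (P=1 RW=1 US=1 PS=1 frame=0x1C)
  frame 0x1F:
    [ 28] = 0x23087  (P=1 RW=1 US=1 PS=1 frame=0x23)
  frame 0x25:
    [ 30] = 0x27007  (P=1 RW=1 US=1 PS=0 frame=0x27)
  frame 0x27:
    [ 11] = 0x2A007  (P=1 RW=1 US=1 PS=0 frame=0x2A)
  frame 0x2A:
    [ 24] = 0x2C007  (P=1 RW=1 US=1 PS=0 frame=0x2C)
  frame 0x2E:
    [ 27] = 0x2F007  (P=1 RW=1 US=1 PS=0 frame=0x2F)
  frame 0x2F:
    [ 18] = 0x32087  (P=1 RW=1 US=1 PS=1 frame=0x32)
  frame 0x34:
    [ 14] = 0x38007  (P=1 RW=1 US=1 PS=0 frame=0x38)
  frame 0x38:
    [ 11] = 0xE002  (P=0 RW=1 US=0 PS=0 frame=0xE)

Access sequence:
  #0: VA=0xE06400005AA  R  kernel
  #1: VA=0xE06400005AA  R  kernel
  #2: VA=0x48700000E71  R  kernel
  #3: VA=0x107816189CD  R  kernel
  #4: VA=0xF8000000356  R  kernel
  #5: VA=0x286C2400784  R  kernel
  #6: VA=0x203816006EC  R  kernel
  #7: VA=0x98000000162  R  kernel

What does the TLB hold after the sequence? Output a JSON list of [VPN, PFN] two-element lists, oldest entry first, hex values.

Per-access translation:
#0 VA=0xE06400005AA (r,kernel):
  L0 @0x18[28] → 0x19007  P=1,RW=1,US=1,PS=0
  L1 @0x19[25] → 0x1C087  P=1,RW=1,US=1,PS=1
  ⇒ phys 0x1C5AA (huge @L1)  [2 reads]
#1 VA=0xE06400005AA (r,kernel):
  TLB hit vpn=0xE0640000 → PA=0x1C5AA
#2 VA=0x48700000E71 (r,kernel):
  L0 @0x18[9] → 0x1F007  P=1,RW=1,US=1,PS=0
  L1 @0x1F[28] → 0x23087  P=1,RW=1,US=1,PS=1
  ⇒ phys 0x23E71 (huge @L1)  [2 reads]
#3 VA=0x107816189CD (r,kernel):
  L0 @0x18[2] → 0x25007  P=1,RW=1,US=1,PS=0
  L1 @0x25[30] → 0x27007  P=1,RW=1,US=1,PS=0
  L2 @0x27[11] → 0x2A007  P=1,RW=1,US=1,PS=0
  L3 @0x2A[24] → 0x2C007  P=1,RW=1,US=1,PS=0
  ⇒ phys 0x2C9CD  [4 reads]
#4 VA=0xF8000000356 (r,kernel):
  L0 @0x18[31] → 0x3B000  P=0,RW=0,US=0,PS=0
  ⇒ fault: PAGE_NOT_PRESENT  — 1 lookups
#5 VA=0x286C2400784 (r,kernel):
  L0 @0x18[5] → 0x2E007  P=1,RW=1,US=1,PS=0
  L1 @0x2E[27] → 0x2F007  P=1,RW=1,US=1,PS=0
  L2 @0x2F[18] → 0x32087  P=1,RW=1,US=1,PS=1
  ⇒ phys 0x32784 (huge @L2)  [3 reads]
#6 VA=0x203816006EC (r,kernel):
  L0 @0x18[4] → 0x34007  P=1,RW=1,US=1,PS=0
  L1 @0x34[14] → 0x38007  P=1,RW=1,US=1,PS=0
  L2 @0x38[11] → 0xE002  P=0,RW=1,US=0,PS=0
  ⇒ fault: PAGE_NOT_PRESENT  — 3 lookups
#7 VA=0x98000000162 (r,kernel):
  L0 @0x18[19] → 0x3B087  P=1,RW=1,US=1,PS=1
  ⇒ phys 0x3B162 (huge @L0)  [1 reads]

TLB: [["0xE0640000", "0x1C"], ["0x48700000", "0x23"], ["0x10781618", "0x2C"], ["0x286C2400", "0x32"], ["0x98000000", "0x3B"]]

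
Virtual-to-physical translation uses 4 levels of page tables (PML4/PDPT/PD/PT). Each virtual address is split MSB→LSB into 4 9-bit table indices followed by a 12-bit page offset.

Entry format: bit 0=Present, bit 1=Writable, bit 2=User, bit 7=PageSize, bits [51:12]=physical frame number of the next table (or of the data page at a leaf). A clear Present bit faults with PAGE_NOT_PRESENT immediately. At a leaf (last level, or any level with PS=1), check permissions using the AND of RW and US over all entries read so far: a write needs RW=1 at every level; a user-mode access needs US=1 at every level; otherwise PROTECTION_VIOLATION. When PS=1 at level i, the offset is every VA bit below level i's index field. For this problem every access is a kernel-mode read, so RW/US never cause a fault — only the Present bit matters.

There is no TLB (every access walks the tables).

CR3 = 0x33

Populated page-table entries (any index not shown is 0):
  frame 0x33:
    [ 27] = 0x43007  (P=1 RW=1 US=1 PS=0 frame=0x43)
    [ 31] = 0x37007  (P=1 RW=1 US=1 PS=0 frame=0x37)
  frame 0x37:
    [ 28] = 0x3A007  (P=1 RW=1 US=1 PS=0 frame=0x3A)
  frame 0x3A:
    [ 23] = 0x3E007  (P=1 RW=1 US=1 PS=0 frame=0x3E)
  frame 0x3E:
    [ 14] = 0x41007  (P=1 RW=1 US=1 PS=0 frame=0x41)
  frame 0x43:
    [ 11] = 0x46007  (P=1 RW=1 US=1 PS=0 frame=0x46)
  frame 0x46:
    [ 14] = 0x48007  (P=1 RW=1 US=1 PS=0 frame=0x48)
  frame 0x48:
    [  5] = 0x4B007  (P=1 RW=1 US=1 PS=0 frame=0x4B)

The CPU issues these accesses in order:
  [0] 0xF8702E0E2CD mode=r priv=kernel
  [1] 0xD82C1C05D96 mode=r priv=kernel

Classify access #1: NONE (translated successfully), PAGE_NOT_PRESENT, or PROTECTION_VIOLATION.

Walk each access:
#0 VA=0xF8702E0E2CD (r,kernel):
  L0 @0x33[31] → 0x37007  P=1,RW=1,US=1,PS=0
  L1 @0x37[28] → 0x3A007  P=1,RW=1,US=1,PS=0
  L2 @0x3A[23] → 0x3E007  P=1,RW=1,US=1,PS=0
  L3 @0x3E[14] → 0x41007  P=1,RW=1,US=1,PS=0
  ✓ 0x412CD  — 4 lookups
#1 VA=0xD82C1C05D96 (r,kernel):
  L0 @0x33[27] → 0x43007  P=1,RW=1,US=1,PS=0
  L1 @0x43[11] → 0x46007  P=1,RW=1,US=1,PS=0
  L2 @0x46[14] → 0x48007  P=1,RW=1,US=1,PS=0
  L3 @0x48[5] → 0x4B007  P=1,RW=1,US=1,PS=0
  ✓ 0x4BD96  — 4 lookups

Access #1 fault: NONE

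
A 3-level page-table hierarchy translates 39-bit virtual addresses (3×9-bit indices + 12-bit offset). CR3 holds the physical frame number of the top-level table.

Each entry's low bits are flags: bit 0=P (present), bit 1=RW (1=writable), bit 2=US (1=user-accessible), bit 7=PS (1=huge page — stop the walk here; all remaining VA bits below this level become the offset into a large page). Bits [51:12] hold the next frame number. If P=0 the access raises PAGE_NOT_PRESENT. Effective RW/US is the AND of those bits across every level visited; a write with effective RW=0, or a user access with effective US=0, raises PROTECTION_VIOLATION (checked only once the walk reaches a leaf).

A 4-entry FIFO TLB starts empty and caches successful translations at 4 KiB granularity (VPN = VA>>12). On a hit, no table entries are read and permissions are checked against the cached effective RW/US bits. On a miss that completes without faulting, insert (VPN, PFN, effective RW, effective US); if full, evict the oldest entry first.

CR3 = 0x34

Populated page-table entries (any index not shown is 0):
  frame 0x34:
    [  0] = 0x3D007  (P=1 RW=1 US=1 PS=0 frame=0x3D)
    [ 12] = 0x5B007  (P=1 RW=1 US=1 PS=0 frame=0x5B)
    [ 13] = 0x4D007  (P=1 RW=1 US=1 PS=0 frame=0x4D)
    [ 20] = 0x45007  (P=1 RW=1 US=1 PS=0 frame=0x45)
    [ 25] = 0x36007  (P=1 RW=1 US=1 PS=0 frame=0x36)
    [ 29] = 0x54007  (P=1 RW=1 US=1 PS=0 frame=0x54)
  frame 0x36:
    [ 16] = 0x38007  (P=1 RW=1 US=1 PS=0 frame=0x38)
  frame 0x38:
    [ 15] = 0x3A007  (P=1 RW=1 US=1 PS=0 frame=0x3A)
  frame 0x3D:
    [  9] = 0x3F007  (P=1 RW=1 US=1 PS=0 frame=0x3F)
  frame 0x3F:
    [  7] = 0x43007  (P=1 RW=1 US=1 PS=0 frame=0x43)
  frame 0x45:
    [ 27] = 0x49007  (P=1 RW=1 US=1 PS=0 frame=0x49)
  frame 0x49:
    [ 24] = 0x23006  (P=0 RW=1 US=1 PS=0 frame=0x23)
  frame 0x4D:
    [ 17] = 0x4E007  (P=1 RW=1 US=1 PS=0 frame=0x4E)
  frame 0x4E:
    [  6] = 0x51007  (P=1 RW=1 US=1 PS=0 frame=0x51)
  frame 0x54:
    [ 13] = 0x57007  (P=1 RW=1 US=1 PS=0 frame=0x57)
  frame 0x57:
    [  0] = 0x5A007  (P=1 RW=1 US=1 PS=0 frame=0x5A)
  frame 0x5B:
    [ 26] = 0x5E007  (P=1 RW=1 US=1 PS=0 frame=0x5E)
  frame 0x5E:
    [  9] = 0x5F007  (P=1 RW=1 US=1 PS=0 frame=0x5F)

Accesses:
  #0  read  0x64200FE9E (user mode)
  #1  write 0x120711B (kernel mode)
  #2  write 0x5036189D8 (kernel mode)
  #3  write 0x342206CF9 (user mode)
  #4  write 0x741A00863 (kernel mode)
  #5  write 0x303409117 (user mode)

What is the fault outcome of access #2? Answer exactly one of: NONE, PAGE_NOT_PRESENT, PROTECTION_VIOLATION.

Walk each access:
#0 VA=0x64200FE9E (r,user):
  L0: frame=0x34 idx=25 entry=0x36007 [P=1 RW=1 US=1 PS=0]
  L1: frame=0x36 idx=16 entry=0x38007 [P=1 RW=1 US=1 PS=0]
  L2: frame=0x38 idx=15 entry=0x3A007 [P=1 RW=1 US=1 PS=0]
  ⇒ phys 0x3AE9E  [3 reads]
#1 VA=0x120711B (w,kernel):
  L0: frame=0x34 idx=0 entry=0x3D007 [P=1 RW=1 US=1 PS=0]
  L1: frame=0x3D idx=9 entry=0x3F007 [P=1 RW=1 US=1 PS=0]
  L2: frame=0x3F idx=7 entry=0x43007 [P=1 RW=1 US=1 PS=0]
  ⇒ phys 0x4311B  [3 reads]
#2 VA=0x5036189D8 (w,kernel):
  L0: frame=0x34 idx=20 entry=0x45007 [P=1 RW=1 US=1 PS=0]
  L1: frame=0x45 idx=27 entry=0x49007 [P=1 RW=1 US=1 PS=0]
  L2: frame=0x49 idx=24 entry=0x23006 [P=0 RW=1 US=1 PS=0]
  → PAGE_NOT_PRESENT  (3 entries read)
#3 VA=0x342206CF9 (w,user):
  L0: frame=0x34 idx=13 entry=0x4D007 [P=1 RW=1 US=1 PS=0]
  L1: frame=0x4D idx=17 entry=0x4E007 [P=1 RW=1 US=1 PS=0]
  L2: frame=0x4E idx=6 entry=0x51007 [P=1 RW=1 US=1 PS=0]
  ⇒ phys 0x51CF9  [3 reads]
#4 VA=0x741A00863 (w,kernel):
  L0: frame=0x34 idx=29 entry=0x54007 [P=1 RW=1 US=1 PS=0]
  L1: frame=0x54 idx=13 entry=0x57007 [P=1 RW=1 US=1 PS=0]
  L2: frame=0x57 idx=0 entry=0x5A007 [P=1 RW=1 US=1 PS=0]
  ⇒ phys 0x5A863  [3 reads]
#5 VA=0x303409117 (w,user):
  L0: frame=0x34 idx=12 entry=0x5B007 [P=1 RW=1 US=1 PS=0]
  L1: frame=0x5B idx=26 entry=0x5E007 [P=1 RW=1 US=1 PS=0]
  L2: frame=0x5E idx=9 entry=0x5F007 [P=1 RW=1 US=1 PS=0]
  ⇒ phys 0x5F117  [3 reads]

Access #2 fault: PAGE_NOT_PRESENT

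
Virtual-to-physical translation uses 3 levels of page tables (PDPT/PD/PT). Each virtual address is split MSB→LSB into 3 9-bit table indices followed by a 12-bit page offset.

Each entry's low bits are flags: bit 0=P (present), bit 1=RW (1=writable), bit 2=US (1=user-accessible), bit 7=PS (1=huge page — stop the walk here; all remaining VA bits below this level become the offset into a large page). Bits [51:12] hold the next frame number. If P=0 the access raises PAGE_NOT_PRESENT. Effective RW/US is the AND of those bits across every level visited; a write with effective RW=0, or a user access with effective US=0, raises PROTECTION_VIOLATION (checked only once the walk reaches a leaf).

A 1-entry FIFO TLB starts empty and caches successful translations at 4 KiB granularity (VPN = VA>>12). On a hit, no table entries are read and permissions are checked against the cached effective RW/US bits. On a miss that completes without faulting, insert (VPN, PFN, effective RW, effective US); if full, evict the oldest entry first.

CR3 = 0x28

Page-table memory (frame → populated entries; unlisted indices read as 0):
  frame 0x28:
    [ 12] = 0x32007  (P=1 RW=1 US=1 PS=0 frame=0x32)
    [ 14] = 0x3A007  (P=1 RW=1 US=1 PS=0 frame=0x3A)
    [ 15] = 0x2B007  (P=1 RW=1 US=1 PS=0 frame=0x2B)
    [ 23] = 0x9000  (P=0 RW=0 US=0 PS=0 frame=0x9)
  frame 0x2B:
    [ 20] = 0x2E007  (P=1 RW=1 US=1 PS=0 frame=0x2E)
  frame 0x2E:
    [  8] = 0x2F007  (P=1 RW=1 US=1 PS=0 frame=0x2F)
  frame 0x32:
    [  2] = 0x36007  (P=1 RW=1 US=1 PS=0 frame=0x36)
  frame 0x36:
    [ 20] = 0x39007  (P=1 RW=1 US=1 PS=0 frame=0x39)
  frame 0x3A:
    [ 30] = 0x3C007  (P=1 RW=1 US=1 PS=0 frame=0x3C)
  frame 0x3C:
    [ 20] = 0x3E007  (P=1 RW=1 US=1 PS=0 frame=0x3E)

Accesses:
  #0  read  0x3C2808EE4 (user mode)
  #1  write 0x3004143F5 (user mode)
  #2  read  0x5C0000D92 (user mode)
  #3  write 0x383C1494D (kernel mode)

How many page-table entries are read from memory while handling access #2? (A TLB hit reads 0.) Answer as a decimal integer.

Trace:
#0 VA=0x3C2808EE4 (r,user):
  L0: frame=0x28 idx=15 entry=0x2B007 [P=1 RW=1 US=1 PS=0]
  L1: frame=0x2B idx=20 entry=0x2E007 [P=1 RW=1 US=1 PS=0]
  L2: frame=0x2E idx=8 entry=0x2F007 [P=1 RW=1 US=1 PS=0]
  → PA=0x2FEE4  (3 entries read)
#1 VA=0x3004143F5 (w,user):
  L0: frame=0x28 idx=12 entry=0x32007 [P=1 RW=1 US=1 PS=0]
  L1: frame=0x32 idx=2 entry=0x36007 [P=1 RW=1 US=1 PS=0]
  L2: frame=0x36 idx=20 entry=0x39007 [P=1 RW=1 US=1 PS=0]
  → PA=0x393F5  (3 entries read)
#2 VA=0x5C0000D92 (r,user):
  L0: frame=0x28 idx=23 entry=0x9000 [P=0 RW=0 US=0 PS=0]
  ✗ PAGE_NOT_PRESENT  [1 reads]
#3 VA=0x383C1494D (w,kernel):
  L0: frame=0x28 idx=14 entry=0x3A007 [P=1 RW=1 US=1 PS=0]
  L1: frame=0x3A idx=30 entry=0x3C007 [P=1 RW=1 US=1 PS=0]
  L2: frame=0x3C idx=20 entry=0x3E007 [P=1 RW=1 US=1 PS=0]
  → PA=0x3E94D  (3 entries read)

Entries read for #2: 1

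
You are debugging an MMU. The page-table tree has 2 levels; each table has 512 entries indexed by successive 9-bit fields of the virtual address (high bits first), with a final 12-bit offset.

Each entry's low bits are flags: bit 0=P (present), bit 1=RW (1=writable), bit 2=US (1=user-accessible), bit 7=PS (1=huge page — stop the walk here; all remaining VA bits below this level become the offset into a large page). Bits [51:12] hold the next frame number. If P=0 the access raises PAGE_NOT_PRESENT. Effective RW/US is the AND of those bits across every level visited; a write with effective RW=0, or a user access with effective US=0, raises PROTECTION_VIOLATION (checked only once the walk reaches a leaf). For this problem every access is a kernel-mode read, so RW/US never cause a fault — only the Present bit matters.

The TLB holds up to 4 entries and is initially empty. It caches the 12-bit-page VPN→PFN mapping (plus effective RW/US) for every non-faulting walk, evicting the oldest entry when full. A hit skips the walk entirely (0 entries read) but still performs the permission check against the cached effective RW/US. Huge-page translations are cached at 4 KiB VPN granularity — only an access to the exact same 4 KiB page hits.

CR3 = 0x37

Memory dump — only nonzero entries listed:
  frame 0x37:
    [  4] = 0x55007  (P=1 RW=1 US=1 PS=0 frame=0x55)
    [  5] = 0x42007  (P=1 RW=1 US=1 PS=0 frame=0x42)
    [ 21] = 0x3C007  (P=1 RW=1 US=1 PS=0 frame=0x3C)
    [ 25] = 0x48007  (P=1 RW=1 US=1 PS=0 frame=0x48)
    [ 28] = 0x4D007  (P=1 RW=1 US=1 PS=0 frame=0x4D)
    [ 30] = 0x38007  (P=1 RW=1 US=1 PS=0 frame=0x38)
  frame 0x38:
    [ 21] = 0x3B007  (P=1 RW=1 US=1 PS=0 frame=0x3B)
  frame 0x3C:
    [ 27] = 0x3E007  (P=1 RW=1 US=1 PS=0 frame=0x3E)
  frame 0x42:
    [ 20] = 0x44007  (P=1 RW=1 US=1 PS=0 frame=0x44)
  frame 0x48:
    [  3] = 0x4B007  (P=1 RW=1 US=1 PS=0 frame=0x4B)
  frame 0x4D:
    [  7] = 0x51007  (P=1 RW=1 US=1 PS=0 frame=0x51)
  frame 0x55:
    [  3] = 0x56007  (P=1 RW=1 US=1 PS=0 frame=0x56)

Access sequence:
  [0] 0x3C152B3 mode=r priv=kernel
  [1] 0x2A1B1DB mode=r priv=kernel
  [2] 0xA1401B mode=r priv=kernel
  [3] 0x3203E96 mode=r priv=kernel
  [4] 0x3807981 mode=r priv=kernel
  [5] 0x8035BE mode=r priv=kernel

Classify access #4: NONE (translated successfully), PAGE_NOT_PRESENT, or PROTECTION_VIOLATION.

Trace:
#0 VA=0x3C152B3 (r,kernel):
  L0: frame=0x37 idx=30 entry=0x38007 [P=1 RW=1 US=1 PS=0]
  L1: frame=0x38 idx=21 entry=0x3B007 [P=1 RW=1 US=1 PS=0]
  ✓ 0x3B2B3  — 2 lookups
#1 VA=0x2A1B1DB (r,kernel):
  L0: frame=0x37 idx=21 entry=0x3C007 [P=1 RW=1 US=1 PS=0]
  L1: frame=0x3C idx=27 entry=0x3E007 [P=1 RW=1 US=1 PS=0]
  ✓ 0x3E1DB  — 2 lookups
#2 VA=0xA1401B (r,kernel):
  L0: frame=0x37 idx=5 entry=0x42007 [P=1 RW=1 US=1 PS=0]
  L1: frame=0x42 idx=20 entry=0x44007 [P=1 RW=1 US=1 PS=0]
  ✓ 0x4401B  — 2 lookups
#3 VA=0x3203E96 (r,kernel):
  L0: frame=0x37 idx=25 entry=0x48007 [P=1 RW=1 US=1 PS=0]
  L1: frame=0x48 idx=3 entry=0x4B007 [P=1 RW=1 US=1 PS=0]
  ✓ 0x4BE96  — 2 lookups
#4 VA=0x3807981 (r,kernel):
  L0: frame=0x37 idx=28 entry=0x4D007 [P=1 RW=1 US=1 PS=0]
  L1: frame=0x4D idx=7 entry=0x51007 [P=1 RW=1 US=1 PS=0]
  ✓ 0x51981  — 2 lookups
#5 VA=0x8035BE (r,kernel):
  L0: frame=0x37 idx=4 entry=0x55007 [P=1 RW=1 US=1 PS=0]
  L1: frame=0x55 idx=3 entry=0x56007 [P=1 RW=1 US=1 PS=0]
  ✓ 0x565BE  — 2 lookups

Access #4 fault: NONE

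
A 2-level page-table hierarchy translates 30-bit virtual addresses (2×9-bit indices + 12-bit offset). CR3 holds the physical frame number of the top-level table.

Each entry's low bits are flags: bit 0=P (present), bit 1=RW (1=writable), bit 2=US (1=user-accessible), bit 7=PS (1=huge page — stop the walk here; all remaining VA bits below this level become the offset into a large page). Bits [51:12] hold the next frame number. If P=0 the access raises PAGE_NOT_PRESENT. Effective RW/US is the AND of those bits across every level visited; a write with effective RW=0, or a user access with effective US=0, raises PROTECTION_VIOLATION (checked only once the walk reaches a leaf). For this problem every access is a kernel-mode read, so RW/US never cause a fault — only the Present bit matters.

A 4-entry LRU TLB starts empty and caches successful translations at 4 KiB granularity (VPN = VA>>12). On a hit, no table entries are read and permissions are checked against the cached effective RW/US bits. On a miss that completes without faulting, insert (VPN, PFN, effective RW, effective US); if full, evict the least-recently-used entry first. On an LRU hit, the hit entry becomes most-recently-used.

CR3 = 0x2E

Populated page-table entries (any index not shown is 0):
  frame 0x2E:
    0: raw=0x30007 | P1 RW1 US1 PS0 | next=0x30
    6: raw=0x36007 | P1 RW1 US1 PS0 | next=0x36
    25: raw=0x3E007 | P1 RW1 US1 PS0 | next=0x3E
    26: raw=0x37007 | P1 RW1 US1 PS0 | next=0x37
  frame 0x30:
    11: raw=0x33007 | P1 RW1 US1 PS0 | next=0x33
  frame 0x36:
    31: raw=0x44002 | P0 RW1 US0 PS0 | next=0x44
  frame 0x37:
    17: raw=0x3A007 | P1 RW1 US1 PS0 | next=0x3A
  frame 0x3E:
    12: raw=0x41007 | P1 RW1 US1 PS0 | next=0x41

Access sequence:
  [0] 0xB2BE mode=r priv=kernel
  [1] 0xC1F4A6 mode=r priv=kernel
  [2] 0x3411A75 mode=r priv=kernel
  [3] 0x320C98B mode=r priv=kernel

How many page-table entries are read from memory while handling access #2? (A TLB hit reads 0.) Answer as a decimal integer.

Walk each access:
#0 VA=0xB2BE (r,kernel):
  lvl0: tbl 0x2E, slot 0 ⇒ 0x30007 (P1/RW1/US1/PS0)
  lvl1: tbl 0x30, slot 11 ⇒ 0x33007 (P1/RW1/US1/PS0)
  ⇒ phys 0x332BE  [2 reads]
#1 VA=0xC1F4A6 (r,kernel):
  lvl0: tbl 0x2E, slot 6 ⇒ 0x36007 (P1/RW1/US1/PS0)
  lvl1: tbl 0x36, slot 31 ⇒ 0x44002 (P0/RW1/US0/PS0)
  ⇒ fault: PAGE_NOT_PRESENT  — 2 lookups
#2 VA=0x3411A75 (r,kernel):
  lvl0: tbl 0x2E, slot 26 ⇒ 0x37007 (P1/RW1/US1/PS0)
  lvl1: tbl 0x37, slot 17 ⇒ 0x3A007 (P1/RW1/US1/PS0)
  ⇒ phys 0x3AA75  [2 reads]
#3 VA=0x320C98B (r,kernel):
  lvl0: tbl 0x2E, slot 25 ⇒ 0x3E007 (P1/RW1/US1/PS0)
  lvl1: tbl 0x3E, slot 12 ⇒ 0x41007 (P1/RW1/US1/PS0)
  ⇒ phys 0x4198B  [2 reads]

Entries read for #2: 2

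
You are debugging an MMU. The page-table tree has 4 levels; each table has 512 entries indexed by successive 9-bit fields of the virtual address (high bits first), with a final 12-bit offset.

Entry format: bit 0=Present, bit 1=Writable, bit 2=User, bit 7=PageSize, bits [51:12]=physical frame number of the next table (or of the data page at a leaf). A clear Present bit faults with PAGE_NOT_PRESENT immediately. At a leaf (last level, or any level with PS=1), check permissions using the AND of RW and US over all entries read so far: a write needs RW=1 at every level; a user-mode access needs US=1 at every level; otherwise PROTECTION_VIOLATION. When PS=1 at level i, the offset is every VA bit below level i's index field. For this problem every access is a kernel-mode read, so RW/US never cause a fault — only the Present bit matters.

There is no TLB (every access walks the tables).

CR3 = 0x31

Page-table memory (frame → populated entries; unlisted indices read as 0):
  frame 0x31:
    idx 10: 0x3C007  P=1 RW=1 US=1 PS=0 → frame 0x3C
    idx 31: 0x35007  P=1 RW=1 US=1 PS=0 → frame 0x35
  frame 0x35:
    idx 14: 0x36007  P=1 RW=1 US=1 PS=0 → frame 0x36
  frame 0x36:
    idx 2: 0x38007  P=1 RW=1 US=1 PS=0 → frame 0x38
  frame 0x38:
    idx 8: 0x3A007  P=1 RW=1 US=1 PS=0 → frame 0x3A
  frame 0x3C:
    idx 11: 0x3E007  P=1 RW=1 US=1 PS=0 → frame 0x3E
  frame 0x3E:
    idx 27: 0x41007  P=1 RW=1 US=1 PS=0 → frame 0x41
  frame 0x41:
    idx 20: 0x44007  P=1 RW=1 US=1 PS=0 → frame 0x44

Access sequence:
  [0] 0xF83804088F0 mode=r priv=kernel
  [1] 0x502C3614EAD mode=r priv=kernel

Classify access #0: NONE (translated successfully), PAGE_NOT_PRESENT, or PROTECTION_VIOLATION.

Walk each access:
#0 VA=0xF83804088F0 (r,kernel):
  [0] read 0x31 idx=31: raw=0x35007 flags P=1 W=1 U=1 S=0
  [1] read 0x35 idx=14: raw=0x36007 flags P=1 W=1 U=1 S=0
  [2] read 0x36 idx=2: raw=0x38007 flags P=1 W=1 U=1 S=0
  [3] read 0x38 idx=8: raw=0x3A007 flags P=1 W=1 U=1 S=0
  ⇒ phys 0x3A8F0  [4 reads]
#1 VA=0x502C3614EAD (r,kernel):
  [0] read 0x31 idx=10: raw=0x3C007 flags P=1 W=1 U=1 S=0
  [1] read 0x3C idx=11: raw=0x3E007 flags P=1 W=1 U=1 S=0
  [2] read 0x3E idx=27: raw=0x41007 flags P=1 W=1 U=1 S=0
  [3] read 0x41 idx=20: raw=0x44007 flags P=1 W=1 U=1 S=0
  ⇒ phys 0x44EAD  [4 reads]

Access #0 fault: NONE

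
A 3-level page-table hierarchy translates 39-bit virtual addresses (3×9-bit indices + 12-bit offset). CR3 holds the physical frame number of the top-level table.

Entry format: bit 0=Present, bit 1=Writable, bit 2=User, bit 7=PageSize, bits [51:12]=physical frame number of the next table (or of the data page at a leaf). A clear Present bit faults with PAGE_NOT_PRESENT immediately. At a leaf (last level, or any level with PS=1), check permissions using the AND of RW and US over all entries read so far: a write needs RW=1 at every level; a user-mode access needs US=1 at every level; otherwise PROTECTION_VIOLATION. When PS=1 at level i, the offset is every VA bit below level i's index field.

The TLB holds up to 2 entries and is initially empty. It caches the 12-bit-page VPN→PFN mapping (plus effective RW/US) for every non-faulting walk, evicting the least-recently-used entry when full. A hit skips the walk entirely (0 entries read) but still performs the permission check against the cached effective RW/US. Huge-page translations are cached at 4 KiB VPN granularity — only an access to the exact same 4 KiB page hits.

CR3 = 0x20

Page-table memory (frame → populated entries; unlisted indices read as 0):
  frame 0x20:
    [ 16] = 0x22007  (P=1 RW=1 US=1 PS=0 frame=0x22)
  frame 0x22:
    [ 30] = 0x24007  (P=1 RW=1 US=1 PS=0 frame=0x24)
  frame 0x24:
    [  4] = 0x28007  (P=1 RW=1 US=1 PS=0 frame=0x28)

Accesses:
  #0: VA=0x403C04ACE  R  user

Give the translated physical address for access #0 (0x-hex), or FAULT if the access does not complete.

Per-access translation:
#0 VA=0x403C04ACE (r,user):
  [0] read 0x20 idx=16: raw=0x22007 flags P=1 W=1 U=1 S=0
  [1] read 0x22 idx=30: raw=0x24007 flags P=1 W=1 U=1 S=0
  [2] read 0x24 idx=4: raw=0x28007 flags P=1 W=1 U=1 S=0
  ⇒ phys 0x28ACE  [3 reads]

Access #0 PA: 0x28ACE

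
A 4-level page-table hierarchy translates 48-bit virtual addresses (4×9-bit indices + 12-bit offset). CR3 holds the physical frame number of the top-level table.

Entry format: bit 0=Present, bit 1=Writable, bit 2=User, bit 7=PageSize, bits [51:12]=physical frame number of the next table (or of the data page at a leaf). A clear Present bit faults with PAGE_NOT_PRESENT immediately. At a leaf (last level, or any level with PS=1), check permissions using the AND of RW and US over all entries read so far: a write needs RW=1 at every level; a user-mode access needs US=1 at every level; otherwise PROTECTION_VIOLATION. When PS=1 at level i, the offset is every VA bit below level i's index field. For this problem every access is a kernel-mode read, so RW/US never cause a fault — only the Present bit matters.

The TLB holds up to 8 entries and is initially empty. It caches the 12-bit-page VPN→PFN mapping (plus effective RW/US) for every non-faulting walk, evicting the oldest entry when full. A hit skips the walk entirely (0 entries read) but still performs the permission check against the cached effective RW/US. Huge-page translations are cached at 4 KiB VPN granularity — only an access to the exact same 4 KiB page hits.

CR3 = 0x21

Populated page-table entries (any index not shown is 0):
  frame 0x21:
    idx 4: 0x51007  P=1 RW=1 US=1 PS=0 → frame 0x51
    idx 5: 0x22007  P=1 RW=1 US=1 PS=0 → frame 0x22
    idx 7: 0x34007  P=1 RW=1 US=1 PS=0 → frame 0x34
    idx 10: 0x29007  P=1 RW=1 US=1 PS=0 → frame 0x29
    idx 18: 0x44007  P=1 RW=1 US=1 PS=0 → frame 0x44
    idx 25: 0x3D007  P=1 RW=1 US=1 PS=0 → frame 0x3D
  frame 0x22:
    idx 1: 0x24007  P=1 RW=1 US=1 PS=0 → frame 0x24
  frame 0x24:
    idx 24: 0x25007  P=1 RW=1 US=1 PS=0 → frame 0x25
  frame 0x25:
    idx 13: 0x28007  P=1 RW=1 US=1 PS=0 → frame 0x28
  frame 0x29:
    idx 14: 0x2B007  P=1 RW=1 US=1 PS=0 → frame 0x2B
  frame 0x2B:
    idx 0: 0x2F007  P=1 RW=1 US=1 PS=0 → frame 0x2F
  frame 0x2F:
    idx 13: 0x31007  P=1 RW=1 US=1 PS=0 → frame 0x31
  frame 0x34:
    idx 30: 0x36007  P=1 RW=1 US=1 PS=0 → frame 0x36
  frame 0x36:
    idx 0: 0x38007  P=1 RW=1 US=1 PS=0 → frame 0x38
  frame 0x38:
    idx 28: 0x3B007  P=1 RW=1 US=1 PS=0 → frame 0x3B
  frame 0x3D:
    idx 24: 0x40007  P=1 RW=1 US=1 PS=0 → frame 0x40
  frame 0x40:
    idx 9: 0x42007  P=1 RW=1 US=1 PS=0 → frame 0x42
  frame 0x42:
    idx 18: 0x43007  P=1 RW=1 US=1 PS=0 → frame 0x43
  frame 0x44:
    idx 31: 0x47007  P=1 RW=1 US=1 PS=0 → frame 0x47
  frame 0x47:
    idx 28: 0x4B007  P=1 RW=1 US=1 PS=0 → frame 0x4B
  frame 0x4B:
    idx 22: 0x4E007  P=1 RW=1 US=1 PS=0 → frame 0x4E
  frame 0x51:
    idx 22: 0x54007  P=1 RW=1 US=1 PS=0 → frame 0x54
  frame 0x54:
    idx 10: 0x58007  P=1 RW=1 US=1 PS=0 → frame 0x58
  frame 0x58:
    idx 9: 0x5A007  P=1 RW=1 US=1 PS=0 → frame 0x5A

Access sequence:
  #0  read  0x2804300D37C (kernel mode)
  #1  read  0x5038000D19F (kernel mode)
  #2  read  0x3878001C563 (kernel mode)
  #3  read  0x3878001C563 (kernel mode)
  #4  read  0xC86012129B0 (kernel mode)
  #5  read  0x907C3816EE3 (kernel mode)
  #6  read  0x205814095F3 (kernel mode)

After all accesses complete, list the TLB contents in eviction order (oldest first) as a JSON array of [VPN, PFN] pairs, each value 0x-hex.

Trace:
#0 VA=0x2804300D37C (r,kernel):
  L0 @0x21[5] → 0x22007  P=1,RW=1,US=1,PS=0
  L1 @0x22[1] → 0x24007  P=1,RW=1,US=1,PS=0
  L2 @0x24[24] → 0x25007  P=1,RW=1,US=1,PS=0
  L3 @0x25[13] → 0x28007  P=1,RW=1,US=1,PS=0
  → PA=0x2837C  (4 entries read)
#1 VA=0x5038000D19F (r,kernel):
  L0 @0x21[10] → 0x29007  P=1,RW=1,US=1,PS=0
  L1 @0x29[14] → 0x2B007  P=1,RW=1,US=1,PS=0
  L2 @0x2B[0] → 0x2F007  P=1,RW=1,US=1,PS=0
  L3 @0x2F[13] → 0x31007  P=1,RW=1,US=1,PS=0
  → PA=0x3119F  (4 entries read)
#2 VA=0x3878001C563 (r,kernel):
  L0 @0x21[7] → 0x34007  P=1,RW=1,US=1,PS=0
  L1 @0x34[30] → 0x36007  P=1,RW=1,US=1,PS=0
  L2 @0x36[0] → 0x38007  P=1,RW=1,US=1,PS=0
  L3 @0x38[28] → 0x3B007  P=1,RW=1,US=1,PS=0
  → PA=0x3B563  (4 entries read)
#3 VA=0x3878001C563 (r,kernel):
  TLB hit vpn=0x3878001C → PA=0x3B563
#4 VA=0xC86012129B0 (r,kernel):
  L0 @0x21[25] → 0x3D007  P=1,RW=1,US=1,PS=0
  L1 @0x3D[24] → 0x40007  P=1,RW=1,US=1,PS=0
  L2 @0x40[9] → 0x42007  P=1,RW=1,US=1,PS=0
  L3 @0x42[18] → 0x43007  P=1,RW=1,US=1,PS=0
  → PA=0x439B0  (4 entries read)
#5 VA=0x907C3816EE3 (r,kernel):
  L0 @0x21[18] → 0x44007  P=1,RW=1,US=1,PS=0
  L1 @0x44[31] → 0x47007  P=1,RW=1,US=1,PS=0
  L2 @0x47[28] → 0x4B007  P=1,RW=1,US=1,PS=0
  L3 @0x4B[22] → 0x4E007  P=1,RW=1,US=1,PS=0
  → PA=0x4EEE3  (4 entries read)
#6 VA=0x205814095F3 (r,kernel):
  L0 @0x21[4] → 0x51007  P=1,RW=1,US=1,PS=0
  L1 @0x51[22] → 0x54007  P=1,RW=1,US=1,PS=0
  L2 @0x54[10] → 0x58007  P=1,RW=1,US=1,PS=0
  L3 @0x58[9] → 0x5A007  P=1,RW=1,US=1,PS=0
  → PA=0x5A5F3  (4 entries read)

TLB: [["0x2804300D", "0x28"], ["0x5038000D", "0x31"], ["0x3878001C", "0x3B"], ["0xC8601212", "0x43"], ["0x907C3816", "0x4E"], ["0x20581409", "0x5A"]]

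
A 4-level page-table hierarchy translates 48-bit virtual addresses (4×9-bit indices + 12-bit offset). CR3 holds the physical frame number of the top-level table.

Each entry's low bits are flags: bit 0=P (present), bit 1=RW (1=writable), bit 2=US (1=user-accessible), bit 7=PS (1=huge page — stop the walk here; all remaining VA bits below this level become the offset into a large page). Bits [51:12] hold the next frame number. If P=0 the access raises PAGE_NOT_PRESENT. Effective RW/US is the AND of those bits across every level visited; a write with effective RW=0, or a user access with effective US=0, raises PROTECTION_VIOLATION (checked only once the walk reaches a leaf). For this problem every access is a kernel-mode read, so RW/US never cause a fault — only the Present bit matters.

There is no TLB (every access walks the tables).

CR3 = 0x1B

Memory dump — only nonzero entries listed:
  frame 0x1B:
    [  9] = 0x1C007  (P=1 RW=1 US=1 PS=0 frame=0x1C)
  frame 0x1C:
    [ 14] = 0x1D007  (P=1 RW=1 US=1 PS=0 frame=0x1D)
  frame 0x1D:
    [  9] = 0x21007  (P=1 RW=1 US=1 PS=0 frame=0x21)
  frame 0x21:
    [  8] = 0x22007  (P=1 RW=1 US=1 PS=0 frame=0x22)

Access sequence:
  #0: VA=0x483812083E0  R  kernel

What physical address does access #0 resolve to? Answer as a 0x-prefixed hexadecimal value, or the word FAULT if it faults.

Walk each access:
#0 VA=0x483812083E0 (r,kernel):
  L0 @0x1B[9] → 0x1C007  P=1,RW=1,US=1,PS=0
  L1 @0x1C[14] → 0x1D007  P=1,RW=1,US=1,PS=0
  L2 @0x1D[9] → 0x21007  P=1,RW=1,US=1,PS=0
  L3 @0x21[8] → 0x22007  P=1,RW=1,US=1,PS=0
  → PA=0x223E0  (4 entries read)

Access #0 PA: 0x223E0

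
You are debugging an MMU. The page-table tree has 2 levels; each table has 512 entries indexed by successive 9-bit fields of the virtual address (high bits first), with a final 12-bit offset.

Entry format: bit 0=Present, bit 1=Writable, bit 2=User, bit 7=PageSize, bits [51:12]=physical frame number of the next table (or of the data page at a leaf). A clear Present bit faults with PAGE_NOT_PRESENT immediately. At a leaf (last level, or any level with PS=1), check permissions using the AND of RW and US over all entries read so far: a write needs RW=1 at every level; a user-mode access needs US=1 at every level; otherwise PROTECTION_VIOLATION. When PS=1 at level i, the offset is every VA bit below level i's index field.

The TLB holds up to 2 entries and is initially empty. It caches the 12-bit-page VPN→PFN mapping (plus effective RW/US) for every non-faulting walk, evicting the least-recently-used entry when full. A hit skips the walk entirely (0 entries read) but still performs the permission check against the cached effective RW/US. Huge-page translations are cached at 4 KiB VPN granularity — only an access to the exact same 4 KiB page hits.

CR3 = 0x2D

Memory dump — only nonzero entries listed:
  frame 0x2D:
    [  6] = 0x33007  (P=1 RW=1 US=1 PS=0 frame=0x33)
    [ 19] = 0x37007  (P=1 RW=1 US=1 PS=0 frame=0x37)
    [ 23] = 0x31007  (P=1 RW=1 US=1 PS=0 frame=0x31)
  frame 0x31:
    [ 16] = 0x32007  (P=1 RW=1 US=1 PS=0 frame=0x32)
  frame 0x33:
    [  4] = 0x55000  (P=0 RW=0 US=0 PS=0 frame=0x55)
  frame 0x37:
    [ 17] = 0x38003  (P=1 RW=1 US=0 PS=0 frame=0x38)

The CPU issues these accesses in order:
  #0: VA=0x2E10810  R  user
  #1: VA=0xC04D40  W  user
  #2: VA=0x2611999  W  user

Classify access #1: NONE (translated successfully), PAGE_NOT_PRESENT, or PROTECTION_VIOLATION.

Trace:
#0 VA=0x2E10810 (r,user):
  [0] read 0x2D idx=23: raw=0x31007 flags P=1 W=1 U=1 S=0
  [1] read 0x31 idx=16: raw=0x32007 flags P=1 W=1 U=1 S=0
  ⇒ phys 0x32810  [2 reads]
#1 VA=0xC04D40 (w,user):
  [0] read 0x2D idx=6: raw=0x33007 flags P=1 W=1 U=1 S=0
  [1] read 0x33 idx=4: raw=0x55000 flags P=0 W=0 U=0 S=0
  ⇒ fault: PAGE_NOT_PRESENT  — 2 lookups
#2 VA=0x2611999 (w,user):
  [0] read 0x2D idx=19: raw=0x37007 flags P=1 W=1 U=1 S=0
  [1] read 0x37 idx=17: raw=0x38003 flags P=1 W=1 U=0 S=0
  ⇒ fault: PROTECTION_VIOLATION  — 2 lookups

Access #1 fault: PAGE_NOT_PRESENT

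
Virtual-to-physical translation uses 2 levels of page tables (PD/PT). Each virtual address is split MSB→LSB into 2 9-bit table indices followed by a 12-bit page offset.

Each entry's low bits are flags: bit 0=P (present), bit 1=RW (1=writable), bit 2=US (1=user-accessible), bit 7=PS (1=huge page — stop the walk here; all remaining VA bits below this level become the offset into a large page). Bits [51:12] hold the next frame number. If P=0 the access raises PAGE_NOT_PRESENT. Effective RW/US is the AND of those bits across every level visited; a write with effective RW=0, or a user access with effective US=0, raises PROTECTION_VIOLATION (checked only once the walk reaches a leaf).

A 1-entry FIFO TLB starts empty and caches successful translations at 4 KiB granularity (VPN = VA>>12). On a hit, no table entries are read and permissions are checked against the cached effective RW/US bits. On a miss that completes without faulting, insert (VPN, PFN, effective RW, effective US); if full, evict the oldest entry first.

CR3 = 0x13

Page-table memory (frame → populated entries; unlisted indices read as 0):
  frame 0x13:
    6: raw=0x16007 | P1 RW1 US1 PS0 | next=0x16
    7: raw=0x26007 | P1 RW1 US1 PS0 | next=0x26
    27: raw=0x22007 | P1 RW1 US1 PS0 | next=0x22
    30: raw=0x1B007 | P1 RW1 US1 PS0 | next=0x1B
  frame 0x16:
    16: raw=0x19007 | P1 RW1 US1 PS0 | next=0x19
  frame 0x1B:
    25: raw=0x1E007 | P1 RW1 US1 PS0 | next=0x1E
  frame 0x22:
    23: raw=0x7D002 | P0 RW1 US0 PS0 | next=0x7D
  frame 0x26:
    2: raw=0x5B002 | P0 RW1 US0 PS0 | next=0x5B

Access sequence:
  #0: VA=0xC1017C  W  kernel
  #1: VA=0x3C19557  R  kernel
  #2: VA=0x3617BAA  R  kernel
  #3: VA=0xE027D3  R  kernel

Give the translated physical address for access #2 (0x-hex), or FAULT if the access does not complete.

Per-access translation:
#0 VA=0xC1017C (w,kernel):
  [0] read 0x13 idx=6: raw=0x16007 flags P=1 W=1 U=1 S=0
  [1] read 0x16 idx=16: raw=0x19007 flags P=1 W=1 U=1 S=0
  ⇒ phys 0x1917C  [2 reads]
#1 VA=0x3C19557 (r,kernel):
  [0] read 0x13 idx=30: raw=0x1B007 flags P=1 W=1 U=1 S=0
  [1] read 0x1B idx=25: raw=0x1E007 flags P=1 W=1 U=1 S=0
  ⇒ phys 0x1E557  [2 reads]
#2 VA=0x3617BAA (r,kernel):
  [0] read 0x13 idx=27: raw=0x22007 flags P=1 W=1 U=1 S=0
  [1] read 0x22 idx=23: raw=0x7D002 flags P=0 W=1 U=0 S=0
  → PAGE_NOT_PRESENT  (2 entries read)
#3 VA=0xE027D3 (r,kernel):
  [0] read 0x13 idx=7: raw=0x26007 flags P=1 W=1 U=1 S=0
  [1] read 0x26 idx=2: raw=0x5B002 flags P=0 W=1 U=0 S=0
  → PAGE_NOT_PRESENT  (2 entries read)

Access #2 PA: FAULT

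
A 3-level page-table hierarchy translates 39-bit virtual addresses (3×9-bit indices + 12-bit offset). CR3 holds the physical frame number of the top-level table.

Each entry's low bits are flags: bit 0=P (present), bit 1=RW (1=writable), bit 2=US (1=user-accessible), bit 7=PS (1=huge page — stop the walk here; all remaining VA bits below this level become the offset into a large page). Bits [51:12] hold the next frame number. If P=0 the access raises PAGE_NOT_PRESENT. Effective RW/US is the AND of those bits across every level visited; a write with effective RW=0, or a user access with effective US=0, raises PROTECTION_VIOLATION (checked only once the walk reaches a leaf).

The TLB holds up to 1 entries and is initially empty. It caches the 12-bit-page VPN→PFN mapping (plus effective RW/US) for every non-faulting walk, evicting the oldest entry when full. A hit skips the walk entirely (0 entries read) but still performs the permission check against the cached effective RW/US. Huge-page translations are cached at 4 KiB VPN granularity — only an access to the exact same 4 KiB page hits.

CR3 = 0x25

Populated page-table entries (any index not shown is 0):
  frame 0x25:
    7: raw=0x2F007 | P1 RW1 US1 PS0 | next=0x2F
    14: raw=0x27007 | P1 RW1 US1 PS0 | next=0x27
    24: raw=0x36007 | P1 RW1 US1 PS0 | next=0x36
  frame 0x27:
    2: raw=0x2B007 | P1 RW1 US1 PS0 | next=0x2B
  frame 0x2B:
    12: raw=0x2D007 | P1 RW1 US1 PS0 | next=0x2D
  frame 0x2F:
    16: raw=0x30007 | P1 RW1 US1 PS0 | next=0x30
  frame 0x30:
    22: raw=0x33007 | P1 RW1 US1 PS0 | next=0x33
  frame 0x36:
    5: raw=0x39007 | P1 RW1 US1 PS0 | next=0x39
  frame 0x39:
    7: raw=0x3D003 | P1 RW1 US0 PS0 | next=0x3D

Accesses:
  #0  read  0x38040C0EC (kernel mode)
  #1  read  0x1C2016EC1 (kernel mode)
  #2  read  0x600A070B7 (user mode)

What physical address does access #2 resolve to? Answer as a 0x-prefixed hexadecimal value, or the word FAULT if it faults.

Trace:
#0 VA=0x38040C0EC (r,kernel):
  [0] read 0x25 idx=14: raw=0x27007 flags P=1 W=1 U=1 S=0
  [1] read 0x27 idx=2: raw=0x2B007 flags P=1 W=1 U=1 S=0
  [2] read 0x2B idx=12: raw=0x2D007 flags P=1 W=1 U=1 S=0
  → PA=0x2D0EC  (3 entries read)
#1 VA=0x1C2016EC1 (r,kernel):
  [0] read 0x25 idx=7: raw=0x2F007 flags P=1 W=1 U=1 S=0
  [1] read 0x2F idx=16: raw=0x30007 flags P=1 W=1 U=1 S=0
  [2] read 0x30 idx=22: raw=0x33007 flags P=1 W=1 U=1 S=0
  → PA=0x33EC1  (3 entries read)
#2 VA=0x600A070B7 (r,user):
  [0] read 0x25 idx=24: raw=0x36007 flags P=1 W=1 U=1 S=0
  [1] read 0x36 idx=5: raw=0x39007 flags P=1 W=1 U=1 S=0
  [2] read 0x39 idx=7: raw=0x3D003 flags P=1 W=1 U=0 S=0
  ✗ PROTECTION_VIOLATION  [3 reads]

Access #2 PA: FAULT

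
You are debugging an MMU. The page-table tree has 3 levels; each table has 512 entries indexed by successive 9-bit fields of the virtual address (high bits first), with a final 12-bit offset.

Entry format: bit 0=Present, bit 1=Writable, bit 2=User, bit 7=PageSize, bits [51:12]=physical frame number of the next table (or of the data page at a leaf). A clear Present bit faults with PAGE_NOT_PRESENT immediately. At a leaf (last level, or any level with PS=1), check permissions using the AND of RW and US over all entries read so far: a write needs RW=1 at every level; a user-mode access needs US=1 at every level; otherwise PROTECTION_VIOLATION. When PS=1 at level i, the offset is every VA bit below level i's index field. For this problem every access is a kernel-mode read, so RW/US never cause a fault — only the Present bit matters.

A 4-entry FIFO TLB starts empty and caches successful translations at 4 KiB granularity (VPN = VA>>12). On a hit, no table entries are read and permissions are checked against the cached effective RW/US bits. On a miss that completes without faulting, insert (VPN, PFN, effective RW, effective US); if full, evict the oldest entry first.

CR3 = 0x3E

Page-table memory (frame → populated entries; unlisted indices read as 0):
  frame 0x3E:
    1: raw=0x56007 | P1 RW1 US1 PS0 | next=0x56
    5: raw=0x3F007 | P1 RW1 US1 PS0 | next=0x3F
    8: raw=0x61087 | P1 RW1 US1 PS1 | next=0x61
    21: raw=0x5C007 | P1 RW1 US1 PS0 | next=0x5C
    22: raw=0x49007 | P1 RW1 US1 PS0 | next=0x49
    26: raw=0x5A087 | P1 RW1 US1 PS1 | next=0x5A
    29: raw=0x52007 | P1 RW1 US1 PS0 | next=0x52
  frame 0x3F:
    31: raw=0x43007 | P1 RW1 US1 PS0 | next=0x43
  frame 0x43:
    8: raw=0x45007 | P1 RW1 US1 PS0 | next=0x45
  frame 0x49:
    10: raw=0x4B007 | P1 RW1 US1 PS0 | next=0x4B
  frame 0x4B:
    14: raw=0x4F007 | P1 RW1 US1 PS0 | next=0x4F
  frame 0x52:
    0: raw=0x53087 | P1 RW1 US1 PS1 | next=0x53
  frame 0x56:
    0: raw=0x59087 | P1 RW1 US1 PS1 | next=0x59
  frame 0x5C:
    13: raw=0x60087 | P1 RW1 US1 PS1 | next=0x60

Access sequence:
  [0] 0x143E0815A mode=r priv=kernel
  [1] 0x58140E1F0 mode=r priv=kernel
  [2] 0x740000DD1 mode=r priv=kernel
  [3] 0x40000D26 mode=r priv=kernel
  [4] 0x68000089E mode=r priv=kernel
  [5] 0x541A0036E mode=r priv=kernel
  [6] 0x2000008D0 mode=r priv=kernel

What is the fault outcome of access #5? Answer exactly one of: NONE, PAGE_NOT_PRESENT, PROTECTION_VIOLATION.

Trace:
#0 VA=0x143E0815A (r,kernel):
  [0] read 0x3E idx=5: raw=0x3F007 flags P=1 W=1 U=1 S=0
  [1] read 0x3F idx=31: raw=0x43007 flags P=1 W=1 U=1 S=0
  [2] read 0x43 idx=8: raw=0x45007 flags P=1 W=1 U=1 S=0
  ✓ 0x4515A  — 3 lookups
#1 VA=0x58140E1F0 (r,kernel):
  [0] read 0x3E idx=22: raw=0x49007 flags P=1 W=1 U=1 S=0
  [1] read 0x49 idx=10: raw=0x4B007 flags P=1 W=1 U=1 S=0
  [2] read 0x4B idx=14: raw=0x4F007 flags P=1 W=1 U=1 S=0
  ✓ 0x4F1F0  — 3 lookups
#2 VA=0x740000DD1 (r,kernel):
  [0] read 0x3E idx=29: raw=0x52007 flags P=1 W=1 U=1 S=0
  [1] read 0x52 idx=0: raw=0x53087 flags P=1 W=1 U=1 S=1
  ✓ 0x53DD1 (huge @L1)  — 2 lookups
#3 VA=0x40000D26 (r,kernel):
  [0] read 0x3E idx=1: raw=0x56007 flags P=1 W=1 U=1 S=0
  [1] read 0x56 idx=0: raw=0x59087 flags P=1 W=1 U=1 S=1
  ✓ 0x59D26 (huge @L1)  — 2 lookups
#4 VA=0x68000089E (r,kernel):
  [0] read 0x3E idx=26: raw=0x5A087 flags P=1 W=1 U=1 S=1
  ✓ 0x5A89E (huge @L0)  — 1 lookups
#5 VA=0x541A0036E (r,kernel):
  [0] read 0x3E idx=21: raw=0x5C007 flags P=1 W=1 U=1 S=0
  [1] read 0x5C idx=13: raw=0x60087 flags P=1 W=1 U=1 S=1
  ✓ 0x6036E (huge @L1)  — 2 lookups
#6 VA=0x2000008D0 (r,kernel):
  [0] read 0x3E idx=8: raw=0x61087 flags P=1 W=1 U=1 S=1
  ✓ 0x618D0 (huge @L0)  — 1 lookups

Access #5 fault: NONE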